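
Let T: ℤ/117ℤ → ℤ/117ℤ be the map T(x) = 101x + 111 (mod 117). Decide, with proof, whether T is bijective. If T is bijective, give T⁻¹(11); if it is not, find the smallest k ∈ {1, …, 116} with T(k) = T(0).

Suppose T(u) = T(v) in ℤ/117ℤ. Then 101u + 111 ≡ 101v + 111 (mod 117), so 101(u − v) ≡ 0 (mod 117).
Since gcd(101, 117) = 1, 101 is invertible modulo 117, therefore u − v ≡ 0 (mod 117), i.e. u = v.
We now compute 101⁻¹ mod 117 explicitly. Euclid's algorithm: 117 = 1·101 + 16, 101 = 6·16 + 5, 16 = 3·5 + 1; back-substituting gives 1 = 95·101 − 82·117, so 101⁻¹ ≡ 95 (mod 117).
Then y ↦ 95(y − 111) is a two-sided inverse to T, so every y ∈ ℤ/117ℤ has a preimage.
Therefore T is bijective.
Since T is bijective, we find T⁻¹(11): we need 101x ≡ 11 − 111 ≡ 17 (mod 117). Using 101⁻¹ = 95: x ≡ 95·17 = 1615 = 13·117 + 94, so x = 94.
Check: T(94) = 101·94 + 111 = 9605 = 82·117 + 11 ≡ 11 (mod 117).

94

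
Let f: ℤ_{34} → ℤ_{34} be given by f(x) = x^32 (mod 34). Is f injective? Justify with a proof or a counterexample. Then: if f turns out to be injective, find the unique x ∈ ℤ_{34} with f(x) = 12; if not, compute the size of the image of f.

f(1) = 1^32 = 1.
f(3): Repeated squaring mod 34: 3^1 ≡ 3, 3^2 ≡ 3² = 9, 3^4 ≡ 9² = 81 ≡ 13, 3^8 ≡ 13² = 169 ≡ 33, 3^16 ≡ 33² = 1089 ≡ 1, 3^32 ≡ 1² = 1. So 3^32 ≡ 1 (mod 34).
So f(1) = f(3) = 1 while 1 ≠ 3, hence f is not injective.
Since f is not injective, we determine |image(f)|. Computing x^32 mod 34 for each x (by repeated squaring, reducing mod 34 at every step), the values f(0), f(1), …, f(33) are: 0, 1, 18, 1, 18, 1, 18, 1, 18, 1, 18, 1, 18, 1, 18, 1, 18, 17, 18, 1, 18, 1, 18, 1, 18, 1, 18, 1, 18, 1, 18, 1, 18, 1.
The distinct values are {0, 1, 17, 18}; there are 4 of them.

4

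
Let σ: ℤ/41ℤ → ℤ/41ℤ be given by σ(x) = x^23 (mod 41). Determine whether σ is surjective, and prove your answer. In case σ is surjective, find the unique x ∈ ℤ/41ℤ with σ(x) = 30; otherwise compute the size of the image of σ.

Since 41 is prime, the nonzero elements of ℤ/41ℤ form a cyclic group of order 40.
As gcd(23, 40) = 1, raising to the 23rd power is a bijection on this group: if u^23 ≡ v^23 then (uv^{−1})^23 = 1, and the only element of order dividing gcd(23, 40) = 1 is 1, so u = v.
With σ(0) = 0 this makes σ injective on all of ℤ/41ℤ, hence bijective (finite equal-size domain and codomain). In particular σ is surjective.
Since σ is surjective, we find the preimage of 30. The inverse of x ↦ x^23 on (ℤ/41ℤ)^× is x ↦ x^7, because 23·7 = 161 = 4·40 + 1 ≡ 1 (mod 40) and x^{40} = 1 for x ≠ 0 (Fermat). So σ⁻¹(30) = 30^7 mod 41.
Repeated squaring mod 41: 30^1 ≡ 30, 30^2 ≡ 30² = 900 ≡ 39, 30^4 ≡ 39² = 1521 ≡ 4. Since 7 = 4 + 2 + 1, 30^7 ≡ 4·39·30: 4·39 = 156 ≡ 33, then 33·30 = 990 ≡ 6. So 30^7 ≡ 6 (mod 41).
Hence σ⁻¹(30) = 6.

6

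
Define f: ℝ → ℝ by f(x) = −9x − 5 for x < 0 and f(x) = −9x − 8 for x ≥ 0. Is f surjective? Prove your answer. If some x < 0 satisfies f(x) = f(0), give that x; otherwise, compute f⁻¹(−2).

Both pieces are strictly decreasing (slopes −9 and −9), so each is injective on its own interval.
The left piece maps (−∞, 0) onto (−5, ∞); the right piece maps [0, ∞) onto (−∞, −8].
The union (−5, ∞) ∪ (−∞, −8] omits the interval between −5 and −8; in particular −5 has no preimage. So f is not surjective.
Because the two images are disjoint, no x < 0 has f(x) = f(0), so we compute f⁻¹(−2): −2 lies in (−5, ∞), so solve −9x − 5 = −2: x = (−2 + 5)/(−9) = −1/3.

-1/3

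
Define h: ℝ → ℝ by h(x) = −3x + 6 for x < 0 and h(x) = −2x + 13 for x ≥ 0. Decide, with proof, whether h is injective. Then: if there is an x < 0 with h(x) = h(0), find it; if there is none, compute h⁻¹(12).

-7/3

Both pieces are strictly decreasing (slopes −3 and −2), so each is injective on its own interval.
The left piece maps (−∞, 0) onto (6, ∞); the right piece maps [0, ∞) onto (−∞, 13].
These images overlap. In particular h(0) = 13 (right piece), and solving −3x + 6 = 13 on the left piece gives x = −7/3 < 0.
So h(−7/3) = h(0) with −7/3 ≠ 0, and h is not injective. This x = −7/3 is the requested value below 0.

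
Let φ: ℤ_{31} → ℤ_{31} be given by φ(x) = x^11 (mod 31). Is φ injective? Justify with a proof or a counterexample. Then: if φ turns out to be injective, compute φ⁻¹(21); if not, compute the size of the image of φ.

Since 31 is prime, the nonzero elements of ℤ_{31} form a cyclic group of order 30.
As gcd(11, 30) = 1, raising to the 11th power is a bijection on this group: if u^11 ≡ v^11 then (uv^{−1})^11 = 1, and the only element of order dividing gcd(11, 30) = 1 is 1, so u = v.
With φ(0) = 0 this makes φ injective on all of ℤ_{31}, hence bijective (finite equal-size domain and codomain). In particular φ is injective.
Since φ is injective, we find the preimage of 21. The inverse of x ↦ x^11 on (ℤ_{31})^× is x ↦ x^11, because 11·11 = 121 = 4·30 + 1 ≡ 1 (mod 30) and x^{30} = 1 for x ≠ 0 (Fermat). So φ⁻¹(21) = 21^11 mod 31.
Repeated squaring mod 31: 21^1 ≡ 21, 21^2 ≡ 21² = 441 ≡ 7, 21^4 ≡ 7² = 49 ≡ 18, 21^8 ≡ 18² = 324 ≡ 14. Since 11 = 8 + 2 + 1, 21^11 ≡ 14·7·21: 14·7 = 98 ≡ 5, then 5·21 = 105 ≡ 12. So 21^11 ≡ 12 (mod 31).
Hence φ⁻¹(21) = 12.

12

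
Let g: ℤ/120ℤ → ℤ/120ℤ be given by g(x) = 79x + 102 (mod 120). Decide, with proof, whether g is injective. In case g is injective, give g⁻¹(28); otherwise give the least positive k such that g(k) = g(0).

34

Suppose g(s) = g(t) in ℤ/120ℤ. Then 79s + 102 ≡ 79t + 102 (mod 120), therefore 79(s − t) ≡ 0 (mod 120).
Since gcd(79, 120) = 1, 79 is invertible modulo 120, therefore s − t ≡ 0 (mod 120), i.e. s = t.
So g is injective.
We now compute 79⁻¹ mod 120 explicitly. Euclid's algorithm: 120 = 1·79 + 41, 79 = 1·41 + 38, 41 = 1·38 + 3, 38 = 12·3 + 2, 3 = 1·2 + 1; back-substituting gives 1 = 79·79 − 52·120, so 79⁻¹ ≡ 79 (mod 120).
Since g is injective, we find g⁻¹(28): we need 79x ≡ 28 − 102 ≡ 46 (mod 120). Using 79⁻¹ = 79: x ≡ 79·46 = 3634 = 30·120 + 34, so x = 34.
Check: g(34) = 79·34 + 102 = 2788 = 23·120 + 28 ≡ 28 (mod 120).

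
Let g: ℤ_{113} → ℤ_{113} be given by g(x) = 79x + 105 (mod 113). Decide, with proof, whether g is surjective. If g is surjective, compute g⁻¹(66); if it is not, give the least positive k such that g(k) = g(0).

51

By definition, surjectivity means every element of the codomain has a preimage under g.
Since gcd(79, 113) = 1, 79 is invertible modulo 113. Euclid's algorithm: 113 = 1·79 + 34, 79 = 2·34 + 11, 34 = 3·11 + 1; back-substituting gives 1 = 103·79 − 72·113, so 79⁻¹ ≡ 103 (mod 113).
For any y ∈ ℤ_{113}, x = 103(y − 105) mod 113 satisfies g(x) = 79·103(y − 105) + 105 ≡ y (since 79·103 ≡ 1 mod 113). So every y has a preimage.
So g is surjective.
Since g is surjective, we find g⁻¹(66): we need 79x ≡ 66 − 105 ≡ 74 (mod 113). Using 79⁻¹ = 103: x ≡ 103·74 = 7622 = 67·113 + 51, so x = 51.
Check: g(51) = 79·51 + 105 = 4134 = 36·113 + 66 ≡ 66 (mod 113).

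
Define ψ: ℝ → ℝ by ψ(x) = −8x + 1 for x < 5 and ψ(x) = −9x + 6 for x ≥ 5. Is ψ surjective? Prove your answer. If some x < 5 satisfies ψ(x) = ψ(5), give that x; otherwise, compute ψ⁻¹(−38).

39/8

Both pieces are strictly decreasing (slopes −8 and −9), so each is injective on its own interval.
The left piece maps (−∞, 5) onto (−39, ∞); the right piece maps [5, ∞) onto (−∞, −39].
These images together cover ℝ, so ψ is surjective.
Because the two images are disjoint, no x < 5 has ψ(x) = ψ(5), so we compute ψ⁻¹(−38): −38 lies in (−39, ∞), so solve −8x + 1 = −38: x = (−38 − 1)/(−8) = 39/8.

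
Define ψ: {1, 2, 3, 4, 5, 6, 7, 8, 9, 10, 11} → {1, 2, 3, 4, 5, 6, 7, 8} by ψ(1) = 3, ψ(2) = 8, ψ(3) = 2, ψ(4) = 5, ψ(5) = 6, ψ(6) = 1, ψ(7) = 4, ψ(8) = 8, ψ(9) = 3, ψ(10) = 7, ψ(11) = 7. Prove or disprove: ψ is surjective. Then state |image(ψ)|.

8

Every element of the codomain has a preimage: 1 = ψ(6), 2 = ψ(3), 3 = ψ(1), 4 = ψ(7), 5 = ψ(4), 6 = ψ(5), 7 = ψ(10), 8 = ψ(2).
So ψ is surjective.
The image of ψ is {1, 2, 3, 4, 5, 6, 7, 8}, which has 8 elements.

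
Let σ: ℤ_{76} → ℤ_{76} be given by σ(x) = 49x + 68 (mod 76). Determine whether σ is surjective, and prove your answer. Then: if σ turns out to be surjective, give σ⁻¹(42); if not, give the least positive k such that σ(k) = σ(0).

46

Since gcd(49, 76) = 1, 49 is invertible modulo 76. Euclid's algorithm: 76 = 1·49 + 27, 49 = 1·27 + 22, 27 = 1·22 + 5, 22 = 4·5 + 2, 5 = 2·2 + 1; back-substituting gives 1 = 45·49 − 29·76, so 49⁻¹ ≡ 45 (mod 76).
Then y ↦ 45(y − 68) is a two-sided inverse to σ, so every y ∈ ℤ_{76} has a preimage.
Therefore σ is surjective.
Since σ is surjective, we find σ⁻¹(42): we need 49x ≡ 42 − 68 ≡ 50 (mod 76). Using 49⁻¹ = 45: x ≡ 45·50 = 2250 = 29·76 + 46, so x = 46.
Check: σ(46) = 49·46 + 68 = 2322 = 30·76 + 42 ≡ 42 (mod 76).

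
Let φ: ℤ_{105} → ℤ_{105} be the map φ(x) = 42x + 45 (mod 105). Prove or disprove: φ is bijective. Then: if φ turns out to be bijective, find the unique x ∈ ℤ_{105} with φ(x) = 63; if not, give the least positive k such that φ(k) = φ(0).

We have gcd(42, 105) = 21 > 1. Taking u = 0 and v = 5: φ(0) = 45 and φ(5) = 42·5 + 45 = 255 ≡ 45 (mod 105).
So φ(0) = φ(5) while 0 ≠ 5, thus φ is not injective, hence not bijective.
Since φ is not bijective, we find the least positive k with φ(k) = φ(0): this means 42k ≡ 0 (mod 105), i.e. 105 ∣ 42k. Since gcd(42, 105) = 21, dividing through by 21 this holds exactly when 5 ∣ 2k, and as gcd(2, 5) = 1, exactly when 5 ∣ k.
The smallest positive such k is 5.

5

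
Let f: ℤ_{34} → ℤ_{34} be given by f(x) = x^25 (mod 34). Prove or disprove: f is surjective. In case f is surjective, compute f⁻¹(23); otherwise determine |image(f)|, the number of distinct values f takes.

Computing x^25 mod 34 for each x (by repeated squaring, reducing mod 34 at every step), the values f(0), f(1), …, f(33) are: 0, 1, 2, 31, 4, 29, 28, 27, 8, 9, 24, 23, 22, 13, 20, 15, 16, 17, 18, 19, 14, 21, 12, 11, 10, 25, 26, 7, 6, 5, 30, 3, 32, 33.
Every element of ℤ_{34} appears exactly once in this list, so f is a bijection, and in particular surjective.
Since f is surjective, we read off the preimage of 23 from the same table: f(11) = 23, so f⁻¹(23) = 11.

11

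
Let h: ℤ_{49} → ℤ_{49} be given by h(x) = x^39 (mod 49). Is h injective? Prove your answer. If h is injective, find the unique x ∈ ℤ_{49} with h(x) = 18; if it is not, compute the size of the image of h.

15

h(3): Repeated squaring mod 49: 3^1 ≡ 3, 3^2 ≡ 3² = 9, 3^4 ≡ 9² = 81 ≡ 32, 3^8 ≡ 32² = 1024 ≡ 44, 3^16 ≡ 44² = 1936 ≡ 25, 3^32 ≡ 25² = 625 ≡ 37. Since 39 = 32 + 4 + 2 + 1, 3^39 ≡ 37·32·9·3: 37·32 = 1184 ≡ 8, then 8·9 = 72 ≡ 23, then 23·3 = 69 ≡ 20. So 3^39 ≡ 20 (mod 49).
h(5): Repeated squaring mod 49: 5^1 ≡ 5, 5^2 ≡ 5² = 25, 5^4 ≡ 25² = 625 ≡ 37, 5^8 ≡ 37² = 1369 ≡ 46, 5^16 ≡ 46² = 2116 ≡ 9, 5^32 ≡ 9² = 81 ≡ 32. Since 39 = 32 + 4 + 2 + 1, 5^39 ≡ 32·37·25·5: 32·37 = 1184 ≡ 8, then 8·25 = 200 ≡ 4, then 4·5 = 20. So 5^39 ≡ 20 (mod 49).
So h(3) = h(5) = 20 while 3 ≠ 5, therefore h is not injective.
Since h is not injective, we determine |image(h)|. Computing x^39 mod 49 for each x (by repeated squaring, reducing mod 49 at every step), the values h(0), h(1), …, h(48) are: 0, 1, 43, 20, 36, 20, 27, 0, 29, 8, 27, 43, 34, 6, 0, 8, 22, 34, 1, 48, 34, 0, 36, 36, 41, 8, 13, 13, 0, 15, 1, 48, 15, 27, 41, 0, 43, 15, 6, 22, 41, 20, 0, 22, 29, 13, 29, 6, 48.
The distinct values are {0, 1, 6, 8, 13, 15, 20, 22, 27, 29, 34, 36, 41, 43, 48}; there are 15 of them.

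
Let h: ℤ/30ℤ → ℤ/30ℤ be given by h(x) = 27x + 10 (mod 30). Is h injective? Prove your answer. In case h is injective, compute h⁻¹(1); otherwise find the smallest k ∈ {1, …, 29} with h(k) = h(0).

Recall that h is injective if h(x_1) = h(x_2) implies x_1 = x_2.
We have gcd(27, 30) = 3 > 1. Taking x_1 = 0 and x_2 = 10: h(0) = 10 and h(10) = 27·10 + 10 = 280 ≡ 10 (mod 30).
So h(0) = h(10) while 0 ≠ 10, so h is not injective.
Since h is not injective, we find the least positive k with h(k) = h(0): this means 27k ≡ 0 (mod 30), i.e. 30 ∣ 27k. Since gcd(27, 30) = 3, dividing through by 3 this holds exactly when 10 ∣ 9k, and as gcd(9, 10) = 1, exactly when 10 ∣ k.
The smallest positive such k is 10.

10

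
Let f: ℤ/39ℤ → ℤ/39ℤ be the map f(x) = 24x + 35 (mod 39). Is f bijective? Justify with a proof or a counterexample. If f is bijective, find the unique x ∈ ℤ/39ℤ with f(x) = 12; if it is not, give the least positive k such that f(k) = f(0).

We have gcd(24, 39) = 3 > 1. Taking x_1 = 0 and x_2 = 13: f(0) = 35 and f(13) = 24·13 + 35 = 347 ≡ 35 (mod 39).
So f(0) = f(13) while 0 ≠ 13, therefore f is not injective, hence not bijective.
Since f is not bijective, we find the least positive k with f(k) = f(0): this means 24k ≡ 0 (mod 39), i.e. 39 ∣ 24k. Since gcd(24, 39) = 3, dividing through by 3 this holds exactly when 13 ∣ 8k, and as gcd(8, 13) = 1, exactly when 13 ∣ k.
The smallest positive such k is 13.

13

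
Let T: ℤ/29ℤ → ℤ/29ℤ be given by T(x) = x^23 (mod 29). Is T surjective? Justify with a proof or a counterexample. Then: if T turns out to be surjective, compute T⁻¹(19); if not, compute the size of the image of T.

27

Since 29 is prime, the nonzero elements of ℤ/29ℤ form a cyclic group of order 28.
As gcd(23, 28) = 1, raising to the 23rd power is a bijection on this group: if u^23 ≡ v^23 then (uv^{−1})^23 = 1, and the only element of order dividing gcd(23, 28) = 1 is 1, so u = v.
With T(0) = 0 this makes T injective on all of ℤ/29ℤ, hence bijective (finite equal-size domain and codomain). In particular T is surjective.
Since T is surjective, we find the preimage of 19. The inverse of x ↦ x^23 on (ℤ/29ℤ)^× is x ↦ x^11, because 23·11 = 253 = 9·28 + 1 ≡ 1 (mod 28) and x^{28} = 1 for x ≠ 0 (Fermat). So T⁻¹(19) = 19^11 mod 29.
Repeated squaring mod 29: 19^1 ≡ 19, 19^2 ≡ 19² = 361 ≡ 13, 19^4 ≡ 13² = 169 ≡ 24, 19^8 ≡ 24² = 576 ≡ 25. Since 11 = 8 + 2 + 1, 19^11 ≡ 25·13·19: 25·13 = 325 ≡ 6, then 6·19 = 114 ≡ 27. So 19^11 ≡ 27 (mod 29).
Hence T⁻¹(19) = 27.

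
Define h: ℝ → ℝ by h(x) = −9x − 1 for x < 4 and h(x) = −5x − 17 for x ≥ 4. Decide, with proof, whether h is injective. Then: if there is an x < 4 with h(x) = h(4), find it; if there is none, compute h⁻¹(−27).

Both pieces are strictly decreasing (slopes −9 and −5), so each is injective on its own interval.
The left piece maps (−∞, 4) onto (−37, ∞); the right piece maps [4, ∞) onto (−∞, −37].
These images are disjoint, so no value is attained by both pieces. So h is injective.
Because the two images are disjoint, no x < 4 has h(x) = h(4), so we compute h⁻¹(−27): −27 lies in (−37, ∞), so solve −9x − 1 = −27: x = (−27 + 1)/(−9) = 26/9.

26/9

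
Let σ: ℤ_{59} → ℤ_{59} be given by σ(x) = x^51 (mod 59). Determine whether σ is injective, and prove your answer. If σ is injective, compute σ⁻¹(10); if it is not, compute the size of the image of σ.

Since 59 is prime, the nonzero elements of ℤ_{59} form a cyclic group of order 58.
As gcd(51, 58) = 1, raising to the 51st power is a bijection on this group: if s^51 ≡ t^51 then (st^{−1})^51 = 1, and the only element of order dividing gcd(51, 58) = 1 is 1, so s = t.
With σ(0) = 0 this makes σ injective on all of ℤ_{59}, hence bijective (finite equal-size domain and codomain). In particular σ is injective.
Since σ is injective, we find the preimage of 10. The inverse of x ↦ x^51 on (ℤ_{59})^× is x ↦ x^33, because 51·33 = 1683 = 29·58 + 1 ≡ 1 (mod 58) and x^{58} = 1 for x ≠ 0 (Fermat). So σ⁻¹(10) = 10^33 mod 59.
Repeated squaring mod 59: 10^1 ≡ 10, 10^2 ≡ 10² = 100 ≡ 41, 10^4 ≡ 41² = 1681 ≡ 29, 10^8 ≡ 29² = 841 ≡ 15, 10^16 ≡ 15² = 225 ≡ 48, 10^32 ≡ 48² = 2304 ≡ 3. Since 33 = 32 + 1, 10^33 ≡ 3·10: 3·10 = 30. So 10^33 ≡ 30 (mod 59).
Hence σ⁻¹(10) = 30.

30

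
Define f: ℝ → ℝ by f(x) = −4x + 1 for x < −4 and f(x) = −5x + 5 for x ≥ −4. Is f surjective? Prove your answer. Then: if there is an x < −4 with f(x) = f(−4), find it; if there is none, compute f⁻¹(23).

Both pieces are strictly decreasing (slopes −4 and −5), so each is injective on its own interval.
The left piece maps (−∞, −4) onto (17, ∞); the right piece maps [−4, ∞) onto (−∞, 25].
The union (17, ∞) ∪ (−∞, 25] covers ℝ, so f is surjective.
For the follow-up: the images overlap, so an x < −4 with f(x) = f(−4) exists. f(−4) = 25; solving −4x + 1 = 25 for x < −4 gives x = (25 − 1)/(−4) = −6.

-6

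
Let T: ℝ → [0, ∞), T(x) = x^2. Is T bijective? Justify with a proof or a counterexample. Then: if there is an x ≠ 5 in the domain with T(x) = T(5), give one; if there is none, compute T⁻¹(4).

T(5) = 25 = (−5)^2 = T(−5) (since 2 is even), with 5 ≠ −5. So T is not injective, hence not bijective.
For the follow-up, such an x exists: taking x = −5 ∈ ℝ gives T(−5) = 25 = T(5) with −5 ≠ 5.

-5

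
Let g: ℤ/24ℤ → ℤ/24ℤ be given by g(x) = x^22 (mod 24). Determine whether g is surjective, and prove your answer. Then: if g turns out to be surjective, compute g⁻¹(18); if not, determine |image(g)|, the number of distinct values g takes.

4

g(2): Repeated squaring mod 24: 2^1 ≡ 2, 2^2 ≡ 2² = 4, 2^4 ≡ 4² = 16, 2^8 ≡ 16² = 256 ≡ 16, 2^16 ≡ 16² = 256 ≡ 16. Since 22 = 16 + 4 + 2, 2^22 ≡ 16·16·4: 16·16 = 256 ≡ 16, then 16·4 = 64 ≡ 16. So 2^22 ≡ 16 (mod 24).
g(4): Repeated squaring mod 24: 4^1 ≡ 4, 4^2 ≡ 4² = 16, 4^4 ≡ 16² = 256 ≡ 16, 4^8 ≡ 16² = 256 ≡ 16, 4^16 ≡ 16² = 256 ≡ 16. Since 22 = 16 + 4 + 2, 4^22 ≡ 16·16·16: 16·16 = 256 ≡ 16, then 16·16 = 256 ≡ 16. So 4^22 ≡ 16 (mod 24).
So g(2) = g(4) = 16 while 2 ≠ 4, therefore g is not injective.
A non-injective map from the 24-element set ℤ/24ℤ to itself takes at most 23 distinct values, so it cannot be surjective. Thus g is not surjective.
Since g is not surjective, we determine |image(g)|. Computing x^22 mod 24 for each x (by repeated squaring, reducing mod 24 at every step), the values g(0), g(1), …, g(23) are: 0, 1, 16, 9, 16, 1, 0, 1, 16, 9, 16, 1, 0, 1, 16, 9, 16, 1, 0, 1, 16, 9, 16, 1.
The distinct values are {0, 1, 9, 16}; there are 4 of them.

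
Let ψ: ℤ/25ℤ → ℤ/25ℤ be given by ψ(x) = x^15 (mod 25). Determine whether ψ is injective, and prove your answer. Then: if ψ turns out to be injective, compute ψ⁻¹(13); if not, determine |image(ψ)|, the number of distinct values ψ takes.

5

ψ(0) = 0^15 = 0.
ψ(5): Repeated squaring mod 25: 5^1 ≡ 5, 5^2 ≡ 5² = 25 ≡ 0, 5^4 ≡ 0² = 0, 5^8 ≡ 0² = 0. Since 15 = 8 + 4 + 2 + 1, 5^15 ≡ 0·0·0·5: 0·0 = 0, then 0·0 = 0, then 0·5 = 0. So 5^15 ≡ 0 (mod 25).
So ψ(0) = ψ(5) = 0 while 0 ≠ 5, so ψ is not injective.
Since ψ is not injective, we determine |image(ψ)|. Computing x^15 mod 25 for each x (by repeated squaring, reducing mod 25 at every step), the values ψ(0), ψ(1), …, ψ(24) are: 0, 1, 18, 7, 24, 0, 1, 18, 7, 24, 0, 1, 18, 7, 24, 0, 1, 18, 7, 24, 0, 1, 18, 7, 24.
The distinct values are {0, 1, 7, 18, 24}; there are 5 of them.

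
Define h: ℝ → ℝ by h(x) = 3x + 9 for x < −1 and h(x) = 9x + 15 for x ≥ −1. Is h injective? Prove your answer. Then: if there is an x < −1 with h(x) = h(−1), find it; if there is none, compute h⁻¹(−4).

Both pieces are strictly increasing (slopes 3 and 9), so each is injective on its own interval.
The left piece maps (−∞, −1) onto (−∞, 6); the right piece maps [−1, ∞) onto [6, ∞).
These images are disjoint, so no value is attained by both pieces. So h is injective.
Because the two images are disjoint, no x < −1 has h(x) = h(−1), so we compute h⁻¹(−4): −4 lies in (−∞, 6), so solve 3x + 9 = −4: x = (−4 − 9)/3 = −13/3.

-13/3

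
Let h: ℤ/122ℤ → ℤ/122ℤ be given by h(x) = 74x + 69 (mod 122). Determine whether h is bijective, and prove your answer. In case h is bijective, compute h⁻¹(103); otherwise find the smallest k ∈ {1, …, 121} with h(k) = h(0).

61

We have gcd(74, 122) = 2 > 1. Taking x_1 = 0 and x_2 = 61: h(0) = 69 and h(61) = 74·61 + 69 = 4583 ≡ 69 (mod 122).
So h(0) = h(61) while 0 ≠ 61, thus h is not injective, hence not bijective.
Since h is not bijective, we find the least positive k with h(k) = h(0): this means 74k ≡ 0 (mod 122), i.e. 122 ∣ 74k. Since gcd(74, 122) = 2, dividing through by 2 this holds exactly when 61 ∣ 37k, and as gcd(37, 61) = 1, exactly when 61 ∣ k.
The smallest positive such k is 61.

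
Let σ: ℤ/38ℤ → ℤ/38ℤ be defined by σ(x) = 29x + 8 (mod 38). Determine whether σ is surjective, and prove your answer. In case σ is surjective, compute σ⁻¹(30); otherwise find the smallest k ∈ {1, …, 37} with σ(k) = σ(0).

6

Since gcd(29, 38) = 1, 29 is invertible modulo 38. Euclid's algorithm: 38 = 1·29 + 9, 29 = 3·9 + 2, 9 = 4·2 + 1; back-substituting gives 1 = 21·29 − 16·38, so 29⁻¹ ≡ 21 (mod 38).
For any y ∈ ℤ/38ℤ, x = 21(y − 8) mod 38 satisfies σ(x) = 29·21(y − 8) + 8 ≡ y (since 29·21 ≡ 1 mod 38). So every y has a preimage.
Hence σ is surjective.
Since σ is surjective, we find σ⁻¹(30): we need 29x ≡ 30 − 8 ≡ 22 (mod 38). Using 29⁻¹ = 21: x ≡ 21·22 = 462 = 12·38 + 6, so x = 6.
Check: σ(6) = 29·6 + 8 = 182 = 4·38 + 30 ≡ 30 (mod 38).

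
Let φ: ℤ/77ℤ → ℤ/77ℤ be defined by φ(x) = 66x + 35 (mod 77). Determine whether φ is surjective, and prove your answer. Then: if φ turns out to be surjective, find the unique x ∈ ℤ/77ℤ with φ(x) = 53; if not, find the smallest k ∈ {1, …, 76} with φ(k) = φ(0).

7

Since gcd(66, 77) = 11, we have 66x ≡ 0 (mod 11) for all x, so φ(x) ≡ 2 (mod 11).
But 0 ≢ 2 (mod 11), so 0 ∈ ℤ/77ℤ has no preimage. Thus φ is not surjective.
Since φ is not surjective, we find the least positive k with φ(k) = φ(0): this means 66k ≡ 0 (mod 77), i.e. 77 ∣ 66k. Since gcd(66, 77) = 11, dividing through by 11 this holds exactly when 7 ∣ 6k, and as gcd(6, 7) = 1, exactly when 7 ∣ k.
The smallest positive such k is 7.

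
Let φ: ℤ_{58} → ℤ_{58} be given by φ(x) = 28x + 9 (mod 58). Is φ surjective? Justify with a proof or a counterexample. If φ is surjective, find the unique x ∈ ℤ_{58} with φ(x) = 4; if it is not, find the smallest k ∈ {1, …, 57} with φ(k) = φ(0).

By definition, surjectivity means every element of the codomain has a preimage under φ.
Since gcd(28, 58) = 2, we have 28x ≡ 0 (mod 2) for all x, so φ(x) ≡ 1 (mod 2).
But 0 ≢ 1 (mod 2), so 0 ∈ ℤ_{58} has no preimage. Hence φ is not surjective.
Since φ is not surjective, we find the least positive k with φ(k) = φ(0): this means 28k ≡ 0 (mod 58), i.e. 58 ∣ 28k. Since gcd(28, 58) = 2, dividing through by 2 this holds exactly when 29 ∣ 14k, and as gcd(14, 29) = 1, exactly when 29 ∣ k.
The smallest positive such k is 29.

29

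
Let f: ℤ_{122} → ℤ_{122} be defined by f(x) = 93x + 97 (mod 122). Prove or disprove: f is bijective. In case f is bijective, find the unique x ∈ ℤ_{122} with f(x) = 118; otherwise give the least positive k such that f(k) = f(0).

Recall: f is injective when f(x_1) = f(x_2) forces x_1 = x_2.
Suppose f(x_1) = f(x_2) in ℤ_{122}. Then 93x_1 + 97 ≡ 93x_2 + 97 (mod 122), hence 93(x_1 − x_2) ≡ 0 (mod 122).
Since gcd(93, 122) = 1, 93 is invertible modulo 122, therefore x_1 − x_2 ≡ 0 (mod 122), i.e. x_1 = x_2.
We now compute 93⁻¹ mod 122 explicitly. Euclid's algorithm: 122 = 1·93 + 29, 93 = 3·29 + 6, 29 = 4·6 + 5, 6 = 1·5 + 1; back-substituting gives 1 = 21·93 − 16·122, so 93⁻¹ ≡ 21 (mod 122).
Then y ↦ 21(y − 97) is a two-sided inverse to f, so every y ∈ ℤ_{122} has a preimage.
So f is bijective.
Since f is bijective, we find f⁻¹(118): we need 93x ≡ 118 − 97 ≡ 21 (mod 122). Using 93⁻¹ = 21: x ≡ 21·21 = 441 = 3·122 + 75, so x = 75.
Check: f(75) = 93·75 + 97 = 7072 = 57·122 + 118 ≡ 118 (mod 122).

75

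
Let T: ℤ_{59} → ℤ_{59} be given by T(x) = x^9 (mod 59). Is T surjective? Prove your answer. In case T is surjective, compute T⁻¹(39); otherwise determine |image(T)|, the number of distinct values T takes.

33

Since 59 is prime, the nonzero elements of ℤ_{59} form a cyclic group of order 58.
As gcd(9, 58) = 1, raising to the 9th power is a bijection on this group: if x_1^9 ≡ x_2^9 then (x_1x_2^{−1})^9 = 1, and the only element of order dividing gcd(9, 58) = 1 is 1, so x_1 = x_2.
With T(0) = 0 this makes T injective on all of ℤ_{59}, hence bijective (finite equal-size domain and codomain). In particular T is surjective.
Since T is surjective, we find the preimage of 39. The inverse of x ↦ x^9 on (ℤ_{59})^× is x ↦ x^13, because 9·13 = 117 = 2·58 + 1 ≡ 1 (mod 58) and x^{58} = 1 for x ≠ 0 (Fermat). So T⁻¹(39) = 39^13 mod 59.
Repeated squaring mod 59: 39^1 ≡ 39, 39^2 ≡ 39² = 1521 ≡ 46, 39^4 ≡ 46² = 2116 ≡ 51, 39^8 ≡ 51² = 2601 ≡ 5. Since 13 = 8 + 4 + 1, 39^13 ≡ 5·51·39: 5·51 = 255 ≡ 19, then 19·39 = 741 ≡ 33. So 39^13 ≡ 33 (mod 59).
Hence T⁻¹(39) = 33.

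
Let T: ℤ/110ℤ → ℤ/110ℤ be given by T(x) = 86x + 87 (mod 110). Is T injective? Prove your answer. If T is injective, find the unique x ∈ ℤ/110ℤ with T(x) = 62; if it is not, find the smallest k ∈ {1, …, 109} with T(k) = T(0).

55

We have gcd(86, 110) = 2 > 1. Taking a = 0 and b = 55: T(0) = 87 and T(55) = 86·55 + 87 = 4817 ≡ 87 (mod 110).
So T(0) = T(55) while 0 ≠ 55, thus T is not injective.
Since T is not injective, we find the least positive k with T(k) = T(0): this means 86k ≡ 0 (mod 110), i.e. 110 ∣ 86k. Since gcd(86, 110) = 2, dividing through by 2 this holds exactly when 55 ∣ 43k, and as gcd(43, 55) = 1, exactly when 55 ∣ k.
The smallest positive such k is 55.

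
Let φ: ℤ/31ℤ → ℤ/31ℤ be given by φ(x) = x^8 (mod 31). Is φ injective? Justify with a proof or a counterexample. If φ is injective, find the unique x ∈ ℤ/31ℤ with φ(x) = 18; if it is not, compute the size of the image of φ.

φ(15): Repeated squaring mod 31: 15^1 ≡ 15, 15^2 ≡ 15² = 225 ≡ 8, 15^4 ≡ 8² = 64 ≡ 2, 15^8 ≡ 2² = 4. So 15^8 ≡ 4 (mod 31).
φ(16): Repeated squaring mod 31: 16^1 ≡ 16, 16^2 ≡ 16² = 256 ≡ 8, 16^4 ≡ 8² = 64 ≡ 2, 16^8 ≡ 2² = 4. So 16^8 ≡ 4 (mod 31).
So φ(15) = φ(16) = 4 while 15 ≠ 16, hence φ is not injective.
Since φ is not injective, we determine |image(φ)|. Computing x^8 mod 31 for each x (by repeated squaring, reducing mod 31 at every step), the values φ(0), φ(1), …, φ(30) are: 0, 1, 8, 20, 2, 25, 5, 10, 16, 28, 14, 19, 9, 7, 18, 4, 4, 18, 7, 9, 19, 14, 28, 16, 10, 5, 25, 2, 20, 8, 1.
The distinct values are {0, 1, 2, 4, 5, 7, 8, 9, 10, 14, 16, 18, 19, 20, 25, 28}; there are 16 of them.

16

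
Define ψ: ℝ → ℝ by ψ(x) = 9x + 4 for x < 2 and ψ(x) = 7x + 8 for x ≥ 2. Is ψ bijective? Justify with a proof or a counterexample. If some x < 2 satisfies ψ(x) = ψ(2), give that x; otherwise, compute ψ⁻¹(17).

Both pieces are strictly increasing (slopes 9 and 7), so each is injective on its own interval.
The left piece maps (−∞, 2) onto (−∞, 22); the right piece maps [2, ∞) onto [22, ∞).
Since 22 = 22, the images partition ℝ: ψ is injective and surjective, hence bijective.
Because the two images are disjoint, no x < 2 has ψ(x) = ψ(2), so we compute ψ⁻¹(17): 17 lies in (−∞, 22), so solve 9x + 4 = 17: x = (17 − 4)/9 = 13/9.

13/9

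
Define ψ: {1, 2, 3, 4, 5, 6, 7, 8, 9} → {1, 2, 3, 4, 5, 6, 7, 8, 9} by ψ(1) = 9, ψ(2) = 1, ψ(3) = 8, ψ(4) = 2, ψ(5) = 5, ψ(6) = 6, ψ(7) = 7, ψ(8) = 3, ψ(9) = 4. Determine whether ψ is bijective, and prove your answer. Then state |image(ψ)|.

9

The values 9, 1, 8, 2, 5, 6, 7, 3, 4 are a permutation of {1, 2, 3, 4, 5, 6, 7, 8, 9}: each element appears exactly once.
So ψ is injective and surjective, hence bijective.
The image of ψ is {1, 2, 3, 4, 5, 6, 7, 8, 9}, which has 9 elements.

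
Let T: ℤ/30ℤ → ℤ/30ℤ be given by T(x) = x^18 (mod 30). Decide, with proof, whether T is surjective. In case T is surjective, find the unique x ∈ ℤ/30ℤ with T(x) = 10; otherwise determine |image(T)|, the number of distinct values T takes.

12

T(2): Repeated squaring mod 30: 2^1 ≡ 2, 2^2 ≡ 2² = 4, 2^4 ≡ 4² = 16, 2^8 ≡ 16² = 256 ≡ 16, 2^16 ≡ 16² = 256 ≡ 16. Since 18 = 16 + 2, 2^18 ≡ 16·4: 16·4 = 64 ≡ 4. So 2^18 ≡ 4 (mod 30).
T(8): Repeated squaring mod 30: 8^1 ≡ 8, 8^2 ≡ 8² = 64 ≡ 4, 8^4 ≡ 4² = 16, 8^8 ≡ 16² = 256 ≡ 16, 8^16 ≡ 16² = 256 ≡ 16. Since 18 = 16 + 2, 8^18 ≡ 16·4: 16·4 = 64 ≡ 4. So 8^18 ≡ 4 (mod 30).
So T(2) = T(8) = 4 while 2 ≠ 8, therefore T is not injective.
A non-injective map from the 30-element set ℤ/30ℤ to itself takes at most 29 distinct values, so it cannot be surjective. So T is not surjective.
Since T is not surjective, we determine |image(T)|. Computing x^18 mod 30 for each x (by repeated squaring, reducing mod 30 at every step), the values T(0), T(1), …, T(29) are: 0, 1, 4, 9, 16, 25, 6, 19, 4, 21, 10, 1, 24, 19, 16, 15, 16, 19, 24, 1, 10, 21, 4, 19, 6, 25, 16, 9, 4, 1.
The distinct values are {0, 1, 4, 6, 9, 10, 15, 16, 19, 21, 24, 25}; there are 12 of them.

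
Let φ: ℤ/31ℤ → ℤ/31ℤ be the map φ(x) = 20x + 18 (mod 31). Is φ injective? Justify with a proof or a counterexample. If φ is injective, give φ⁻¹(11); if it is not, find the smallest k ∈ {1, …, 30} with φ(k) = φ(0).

Suppose φ(s) = φ(t) in ℤ/31ℤ. Then 20s + 18 ≡ 20t + 18 (mod 31), thus 20(s − t) ≡ 0 (mod 31).
Since gcd(20, 31) = 1, 20 is invertible modulo 31, therefore s − t ≡ 0 (mod 31), i.e. s = t.
Thus φ is injective.
We now compute 20⁻¹ mod 31 explicitly. Euclid's algorithm: 31 = 1·20 + 11, 20 = 1·11 + 9, 11 = 1·9 + 2, 9 = 4·2 + 1; back-substituting gives 1 = 14·20 − 9·31, so 20⁻¹ ≡ 14 (mod 31).
Since φ is injective, we compute φ⁻¹(11): solve 20x + 18 ≡ 11 (mod 31), i.e. 20x ≡ 24 (mod 31).
Multiplying by 20⁻¹ = 14 gives x ≡ 14·24 = 336 = 10·31 + 26 ≡ 26 (mod 31).
Check: φ(26) = 20·26 + 18 = 538 = 17·31 + 11 ≡ 11 (mod 31).

26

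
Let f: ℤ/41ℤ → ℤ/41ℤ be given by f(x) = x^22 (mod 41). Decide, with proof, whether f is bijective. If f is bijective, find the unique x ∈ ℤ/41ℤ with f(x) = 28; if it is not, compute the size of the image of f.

f(20): Repeated squaring mod 41: 20^1 ≡ 20, 20^2 ≡ 20² = 400 ≡ 31, 20^4 ≡ 31² = 961 ≡ 18, 20^8 ≡ 18² = 324 ≡ 37, 20^16 ≡ 37² = 1369 ≡ 16. Since 22 = 16 + 4 + 2, 20^22 ≡ 16·18·31: 16·18 = 288 ≡ 1, then 1·31 = 31. So 20^22 ≡ 31 (mod 41).
f(21): Repeated squaring mod 41: 21^1 ≡ 21, 21^2 ≡ 21² = 441 ≡ 31, 21^4 ≡ 31² = 961 ≡ 18, 21^8 ≡ 18² = 324 ≡ 37, 21^16 ≡ 37² = 1369 ≡ 16. Since 22 = 16 + 4 + 2, 21^22 ≡ 16·18·31: 16·18 = 288 ≡ 1, then 1·31 = 31. So 21^22 ≡ 31 (mod 41).
So f(20) = f(21) = 31 while 20 ≠ 21, thus f is not injective, hence not bijective.
Since f is not bijective, we determine |image(f)|. Computing x^22 mod 41 for each x (by repeated squaring, reducing mod 41 at every step), the values f(0), f(1), …, f(40) are: 0, 1, 4, 32, 16, 25, 5, 33, 23, 40, 18, 2, 20, 36, 9, 21, 10, 39, 37, 8, 31, 31, 8, 37, 39, 10, 21, 9, 36, 20, 2, 18, 40, 23, 33, 5, 25, 16, 32, 4, 1.
The distinct values are {0, 1, 2, 4, 5, 8, 9, 10, 16, 18, 20, 21, 23, 25, 31, 32, 33, 36, 37, 39, 40}; there are 21 of them.

21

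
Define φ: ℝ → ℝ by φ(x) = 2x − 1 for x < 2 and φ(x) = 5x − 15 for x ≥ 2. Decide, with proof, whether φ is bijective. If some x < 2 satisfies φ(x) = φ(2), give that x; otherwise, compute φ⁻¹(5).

Both pieces are strictly increasing (slopes 2 and 5), so each is injective on its own interval.
The left piece maps (−∞, 2) onto (−∞, 3); the right piece maps [2, ∞) onto [−5, ∞).
These images overlap. In particular φ(2) = −5 (right piece), and solving 2x − 1 = −5 on the left piece gives x = −2 < 2.
So φ(−2) = φ(2) with −2 ≠ 2, and φ is not injective, hence not bijective. This x = −2 is the requested value below 2.

-2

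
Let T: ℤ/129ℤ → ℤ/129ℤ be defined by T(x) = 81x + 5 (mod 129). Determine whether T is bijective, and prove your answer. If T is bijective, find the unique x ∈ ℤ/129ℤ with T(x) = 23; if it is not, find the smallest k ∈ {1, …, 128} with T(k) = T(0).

Recall that T is injective when T(a) = T(b) forces a = b.
We have gcd(81, 129) = 3 > 1. Taking a = 0 and b = 43: T(0) = 5 and T(43) = 81·43 + 5 = 3488 ≡ 5 (mod 129).
So T(0) = T(43) while 0 ≠ 43, hence T is not injective, hence not bijective.
Since T is not bijective, we find the least positive k with T(k) = T(0): this means 81k ≡ 0 (mod 129), i.e. 129 ∣ 81k. Since gcd(81, 129) = 3, dividing through by 3 this holds exactly when 43 ∣ 27k, and as gcd(27, 43) = 1, exactly when 43 ∣ k.
The smallest positive such k is 43.

43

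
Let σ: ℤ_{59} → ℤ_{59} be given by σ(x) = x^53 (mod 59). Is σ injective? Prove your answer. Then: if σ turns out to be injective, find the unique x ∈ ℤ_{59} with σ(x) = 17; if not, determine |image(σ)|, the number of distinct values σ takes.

Since 59 is prime, the nonzero elements of ℤ_{59} form a cyclic group of order 58.
As gcd(53, 58) = 1, raising to the 53rd power is a bijection on this group: if u^53 ≡ v^53 then (uv^{−1})^53 = 1, and the only element of order dividing gcd(53, 58) = 1 is 1, so u = v.
With σ(0) = 0 this makes σ injective on all of ℤ_{59}, hence bijective (finite equal-size domain and codomain). In particular σ is injective.
Since σ is injective, we find the preimage of 17. The inverse of x ↦ x^53 on (ℤ_{59})^× is x ↦ x^23, because 53·23 = 1219 = 21·58 + 1 ≡ 1 (mod 58) and x^{58} = 1 for x ≠ 0 (Fermat). So σ⁻¹(17) = 17^23 mod 59.
Repeated squaring mod 59: 17^1 ≡ 17, 17^2 ≡ 17² = 289 ≡ 53, 17^4 ≡ 53² = 2809 ≡ 36, 17^8 ≡ 36² = 1296 ≡ 57, 17^16 ≡ 57² = 3249 ≡ 4. Since 23 = 16 + 4 + 2 + 1, 17^23 ≡ 4·36·53·17: 4·36 = 144 ≡ 26, then 26·53 = 1378 ≡ 21, then 21·17 = 357 ≡ 3. So 17^23 ≡ 3 (mod 59).
Hence σ⁻¹(17) = 3.

3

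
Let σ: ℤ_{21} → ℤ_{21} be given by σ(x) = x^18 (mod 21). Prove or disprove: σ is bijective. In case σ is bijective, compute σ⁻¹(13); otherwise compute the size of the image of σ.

σ(1) = 1^18 = 1.
σ(2): Repeated squaring mod 21: 2^1 ≡ 2, 2^2 ≡ 2² = 4, 2^4 ≡ 4² = 16, 2^8 ≡ 16² = 256 ≡ 4, 2^16 ≡ 4² = 16. Since 18 = 16 + 2, 2^18 ≡ 16·4: 16·4 = 64 ≡ 1. So 2^18 ≡ 1 (mod 21).
So σ(1) = σ(2) = 1 while 1 ≠ 2, thus σ is not injective, hence not bijective.
Since σ is not bijective, we determine |image(σ)|. Computing x^18 mod 21 for each x (by repeated squaring, reducing mod 21 at every step), the values σ(0), σ(1), …, σ(20) are: 0, 1, 1, 15, 1, 1, 15, 7, 1, 15, 1, 1, 15, 1, 7, 15, 1, 1, 15, 1, 1.
The distinct values are {0, 1, 7, 15}; there are 4 of them.

4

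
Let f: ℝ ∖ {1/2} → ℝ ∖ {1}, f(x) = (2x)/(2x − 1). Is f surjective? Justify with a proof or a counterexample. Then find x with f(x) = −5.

For any y ≠ 1, solving y(2x − 1) = 2x for x gives a well-defined x ≠ 1/2. So f is surjective.
Solving f(x) = −5: cross-multiplying gives 2x = −5(2x − 1), which rearranges to 12x = 5, so x = 5/12.

5/12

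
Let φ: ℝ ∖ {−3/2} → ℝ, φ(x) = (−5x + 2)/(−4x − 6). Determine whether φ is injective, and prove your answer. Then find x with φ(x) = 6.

-2

Suppose φ(s) = φ(t). Cross-multiplying: (−5s + 2)(−4t − 6) = (−5t + 2)(−4s − 6).
Expanding both sides and cancelling the symmetric terms leaves 38·(s − t) = 0. Since 38 ≠ 0, s = t. So φ is injective.
Solving φ(x) = 6: cross-multiplying gives −5x + 2 = 6(−4x − 6), which rearranges to 19x = −38, so x = −2.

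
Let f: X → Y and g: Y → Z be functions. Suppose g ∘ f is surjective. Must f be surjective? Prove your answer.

No. Take X = {1}, Y = {1, 2, 3}, Z = {1}, f(a) = 1 for every a ∈ X, and g(b) = 1 for every b ∈ Y.
Then g ∘ f is surjective onto {1}, but 3 ∈ Y has no preimage under f, so f is not surjective.

not surjective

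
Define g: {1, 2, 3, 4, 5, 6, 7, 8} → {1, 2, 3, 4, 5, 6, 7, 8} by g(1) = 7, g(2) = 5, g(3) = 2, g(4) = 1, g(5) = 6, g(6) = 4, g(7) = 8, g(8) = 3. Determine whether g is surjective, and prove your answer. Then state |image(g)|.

8

Every element of the codomain has a preimage: 1 = g(4), 2 = g(3), 3 = g(8), 4 = g(6), 5 = g(2), 6 = g(5), 7 = g(1), 8 = g(7).
Hence g is surjective.
The image of g is {1, 2, 3, 4, 5, 6, 7, 8}, which has 8 elements.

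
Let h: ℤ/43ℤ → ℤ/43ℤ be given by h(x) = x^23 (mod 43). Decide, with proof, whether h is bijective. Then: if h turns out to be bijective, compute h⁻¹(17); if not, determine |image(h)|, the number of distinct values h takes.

Since 43 is prime, the nonzero elements of ℤ/43ℤ form a cyclic group of order 42.
As gcd(23, 42) = 1, raising to the 23rd power is a bijection on this group: if x_1^23 ≡ x_2^23 then (x_1x_2^{−1})^23 = 1, and the only element of order dividing gcd(23, 42) = 1 is 1, so x_1 = x_2.
With h(0) = 0 this makes h injective on all of ℤ/43ℤ, hence bijective (finite equal-size domain and codomain). In particular h is bijective.
Since h is bijective, we find the preimage of 17. The inverse of x ↦ x^23 on (ℤ/43ℤ)^× is x ↦ x^11, because 23·11 = 253 = 6·42 + 1 ≡ 1 (mod 42) and x^{42} = 1 for x ≠ 0 (Fermat). So h⁻¹(17) = 17^11 mod 43.
Repeated squaring mod 43: 17^1 ≡ 17, 17^2 ≡ 17² = 289 ≡ 31, 17^4 ≡ 31² = 961 ≡ 15, 17^8 ≡ 15² = 225 ≡ 10. Since 11 = 8 + 2 + 1, 17^11 ≡ 10·31·17: 10·31 = 310 ≡ 9, then 9·17 = 153 ≡ 24. So 17^11 ≡ 24 (mod 43).
Hence h⁻¹(17) = 24.

24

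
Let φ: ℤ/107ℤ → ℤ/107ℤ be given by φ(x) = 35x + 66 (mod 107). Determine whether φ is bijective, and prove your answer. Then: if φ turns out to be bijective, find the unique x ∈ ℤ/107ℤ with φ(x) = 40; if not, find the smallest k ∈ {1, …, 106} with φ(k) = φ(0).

39

If φ(a) = φ(b), then 35a ≡ 35b (mod 107). Because gcd(35, 107) = 1, we may cancel 35 to get a ≡ b (mod 107).
We now compute 35⁻¹ mod 107 explicitly. Euclid's algorithm: 107 = 3·35 + 2, 35 = 17·2 + 1; back-substituting gives 1 = 52·35 − 17·107, so 35⁻¹ ≡ 52 (mod 107).
For any y ∈ ℤ/107ℤ, x = 52(y − 66) mod 107 satisfies φ(x) = 35·52(y − 66) + 66 ≡ y (since 35·52 ≡ 1 mod 107). So every y has a preimage.
So φ is bijective.
Since φ is bijective, we compute φ⁻¹(40): solve 35x + 66 ≡ 40 (mod 107), i.e. 35x ≡ 81 (mod 107).
Multiplying by 35⁻¹ = 52 gives x ≡ 52·81 = 4212 = 39·107 + 39 ≡ 39 (mod 107).
Check: φ(39) = 35·39 + 66 = 1431 = 13·107 + 40 ≡ 40 (mod 107).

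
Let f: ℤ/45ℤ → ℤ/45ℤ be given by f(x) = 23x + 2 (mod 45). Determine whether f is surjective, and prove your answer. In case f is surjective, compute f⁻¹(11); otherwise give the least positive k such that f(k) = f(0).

Since gcd(23, 45) = 1, 23 is invertible modulo 45. Euclid's algorithm: 45 = 1·23 + 22, 23 = 1·22 + 1; back-substituting gives 1 = 2·23 − 1·45, so 23⁻¹ ≡ 2 (mod 45).
For any y ∈ ℤ/45ℤ, x = 2(y − 2) mod 45 satisfies f(x) = 23·2(y − 2) + 2 ≡ y (since 23·2 ≡ 1 mod 45). So every y has a preimage.
Hence f is surjective.
Since f is surjective, we compute f⁻¹(11): solve 23x + 2 ≡ 11 (mod 45), i.e. 23x ≡ 9 (mod 45).
Multiplying by 23⁻¹ = 2 gives x ≡ 2·9 = 18 ≡ 18 (mod 45).
Check: f(18) = 23·18 + 2 = 416 = 9·45 + 11 ≡ 11 (mod 45).

18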